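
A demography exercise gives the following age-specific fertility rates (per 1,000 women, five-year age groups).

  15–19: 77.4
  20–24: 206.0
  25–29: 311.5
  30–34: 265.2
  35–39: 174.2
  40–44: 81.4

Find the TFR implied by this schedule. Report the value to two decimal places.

5.58

Sum of ASFRs = 77.4 + 206.0 + 311.5 + 265.2 + 174.2 + 81.4 = 1115.7
TFR = 5 × 1115.7 / 1000 = 5.5785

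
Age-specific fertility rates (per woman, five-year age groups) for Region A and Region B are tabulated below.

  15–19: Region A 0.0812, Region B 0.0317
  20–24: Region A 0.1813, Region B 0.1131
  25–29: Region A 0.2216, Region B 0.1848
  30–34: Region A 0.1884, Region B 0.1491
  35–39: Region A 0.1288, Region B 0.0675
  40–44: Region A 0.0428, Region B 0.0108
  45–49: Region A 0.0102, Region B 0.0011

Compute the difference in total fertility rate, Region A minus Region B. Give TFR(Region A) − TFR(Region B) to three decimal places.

1.481

Region A:
  Sum of ASFRs = 0.0812 + 0.1813 + 0.2216 + 0.1884 + 0.1288 + 0.0428 + 0.0102 = 0.8543
  TFR = 5 × 0.8543 = 4.2715
Region B:
  Sum of ASFRs = 0.0317 + 0.1131 + 0.1848 + 0.1491 + 0.0675 + 0.0108 + 0.0011 = 0.5581
  TFR = 5 × 0.5581 = 2.7905
Difference = 4.2715 − 2.7905 = 1.481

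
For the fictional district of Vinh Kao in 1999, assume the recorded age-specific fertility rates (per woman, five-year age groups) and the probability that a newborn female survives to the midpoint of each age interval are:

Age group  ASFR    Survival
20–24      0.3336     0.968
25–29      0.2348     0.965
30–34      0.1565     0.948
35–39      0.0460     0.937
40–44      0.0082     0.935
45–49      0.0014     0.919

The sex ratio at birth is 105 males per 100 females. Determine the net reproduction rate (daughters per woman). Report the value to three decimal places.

Proportion female at birth = 100 / (100 + 105) = 0.48780.
Each age group contributes 5 × ASFR × survival:
  20–24: 5 × 0.3336 × 0.968 = 1.61462
  25–29: 5 × 0.2348 × 0.965 = 1.13291
  30–34: 5 × 0.1565 × 0.948 = 0.74181
  35–39: 5 × 0.0460 × 0.937 = 0.21551
  40–44: 5 × 0.0082 × 0.935 = 0.03834
  45–49: 5 × 0.0014 × 0.919 = 0.00643
Sum = 3.74962
NRR = 0.48780 × 3.74962 = 1.82906

1.829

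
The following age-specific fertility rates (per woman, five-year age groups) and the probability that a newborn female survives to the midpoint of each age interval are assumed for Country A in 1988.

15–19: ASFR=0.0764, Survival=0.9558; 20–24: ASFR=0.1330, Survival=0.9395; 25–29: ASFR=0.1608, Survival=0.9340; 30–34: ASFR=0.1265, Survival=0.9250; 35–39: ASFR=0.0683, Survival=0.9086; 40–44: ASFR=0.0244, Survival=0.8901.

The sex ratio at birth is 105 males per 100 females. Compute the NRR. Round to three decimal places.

1.339

Proportion female at birth = 100 / (100 + 105) = 0.48780.
Each age group contributes 5 × ASFR × survival:
  15–19: 5 × 0.0764 × 0.9558 = 0.36512
  20–24: 5 × 0.1330 × 0.9395 = 0.62477
  25–29: 5 × 0.1608 × 0.9340 = 0.75094
  30–34: 5 × 0.1265 × 0.9250 = 0.58506
  35–39: 5 × 0.0683 × 0.9086 = 0.31029
  40–44: 5 × 0.0244 × 0.8901 = 0.10859
Sum = 2.74477
NRR = 0.48780 × 2.74477 = 1.33890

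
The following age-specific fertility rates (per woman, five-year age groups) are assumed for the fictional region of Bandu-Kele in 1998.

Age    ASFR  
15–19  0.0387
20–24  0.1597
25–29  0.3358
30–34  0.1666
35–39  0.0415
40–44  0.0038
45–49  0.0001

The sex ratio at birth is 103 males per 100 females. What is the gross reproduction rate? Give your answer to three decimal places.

Proportion female at birth = 100 / (100 + 103) = 0.49261.
Sum of ASFRs = 0.0387 + 0.1597 + 0.3358 + 0.1666 + 0.0415 + 0.0038 + 0.0001 = 0.7462
TFR = 5 × 0.7462 = 3.731
GRR = 0.49261 × 3.731 = 1.83793

1.838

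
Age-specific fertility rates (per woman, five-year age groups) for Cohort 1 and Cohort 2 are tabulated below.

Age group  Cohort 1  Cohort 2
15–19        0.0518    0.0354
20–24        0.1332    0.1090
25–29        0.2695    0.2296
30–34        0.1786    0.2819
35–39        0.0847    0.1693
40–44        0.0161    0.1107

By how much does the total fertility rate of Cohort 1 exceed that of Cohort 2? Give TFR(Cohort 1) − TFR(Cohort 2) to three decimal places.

-1.010

Cohort 1:
  Sum of ASFRs = 0.0518 + 0.1332 + 0.2695 + 0.1786 + 0.0847 + 0.0161 = 0.7339
  TFR = 5 × 0.7339 = 3.6695
Cohort 2:
  Sum of ASFRs = 0.0354 + 0.1090 + 0.2296 + 0.2819 + 0.1693 + 0.1107 = 0.9359
  TFR = 5 × 0.9359 = 4.6795
Difference = 3.6695 − 4.6795 = -1.01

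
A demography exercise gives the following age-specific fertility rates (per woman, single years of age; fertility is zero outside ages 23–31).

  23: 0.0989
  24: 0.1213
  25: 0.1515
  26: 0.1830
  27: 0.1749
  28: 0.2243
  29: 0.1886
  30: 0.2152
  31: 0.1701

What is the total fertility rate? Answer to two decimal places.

Sum of ASFRs = 0.0989 + 0.1213 + 0.1515 + 0.1830 + 0.1749 + 0.2243 + 0.1886 + 0.2152 + 0.1701 = 1.5278
TFR = 1.5278

1.53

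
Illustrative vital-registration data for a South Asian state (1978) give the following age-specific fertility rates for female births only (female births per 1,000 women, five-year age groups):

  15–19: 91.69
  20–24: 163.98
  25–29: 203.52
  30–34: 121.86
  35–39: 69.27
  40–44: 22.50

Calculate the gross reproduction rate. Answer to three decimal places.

3.364

Sum of female ASFRs = 91.69 + 163.98 + 203.52 + 121.86 + 69.27 + 22.50 = 672.82
GRR = 5 × 672.82 / 1000 = 3.3641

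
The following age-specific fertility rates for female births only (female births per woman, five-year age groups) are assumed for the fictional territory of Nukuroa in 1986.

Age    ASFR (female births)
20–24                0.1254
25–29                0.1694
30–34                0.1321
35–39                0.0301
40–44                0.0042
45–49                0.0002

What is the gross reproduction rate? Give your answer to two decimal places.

2.31

Sum of female ASFRs = 0.1254 + 0.1694 + 0.1321 + 0.0301 + 0.0042 + 0.0002 = 0.4614
GRR = 5 × 0.4614 = 2.307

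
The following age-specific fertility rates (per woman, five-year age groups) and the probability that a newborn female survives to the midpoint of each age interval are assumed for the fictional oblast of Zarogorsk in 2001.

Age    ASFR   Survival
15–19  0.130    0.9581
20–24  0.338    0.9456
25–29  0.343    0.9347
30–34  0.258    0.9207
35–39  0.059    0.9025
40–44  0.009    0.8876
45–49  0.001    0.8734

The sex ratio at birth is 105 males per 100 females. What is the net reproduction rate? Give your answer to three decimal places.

Proportion female at birth = 100 / (100 + 105) = 0.48780.
Per-age-group product (5 × ASFR × survival probability):
  15–19: 5 × 0.130 × 0.9581 = 0.62277
  20–24: 5 × 0.338 × 0.9456 = 1.59806
  25–29: 5 × 0.343 × 0.9347 = 1.60301
  30–34: 5 × 0.258 × 0.9207 = 1.18770
  35–39: 5 × 0.059 × 0.9025 = 0.26624
  40–44: 5 × 0.009 × 0.8876 = 0.03994
  45–49: 5 × 0.001 × 0.8734 = 0.00437
Sum = 5.32209
NRR = 0.48780 × 5.32209 = 2.59612

2.596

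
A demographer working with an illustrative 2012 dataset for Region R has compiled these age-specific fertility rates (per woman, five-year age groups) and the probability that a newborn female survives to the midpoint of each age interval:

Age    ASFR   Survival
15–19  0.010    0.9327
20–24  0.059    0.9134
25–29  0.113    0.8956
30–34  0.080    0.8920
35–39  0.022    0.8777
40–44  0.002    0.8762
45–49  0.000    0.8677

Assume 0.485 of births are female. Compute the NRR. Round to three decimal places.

Proportion female at birth = 0.485.
Weighting each age-specific rate by interval width and survival:
  15–19: 5 × 0.010 × 0.9327 = 0.04664
  20–24: 5 × 0.059 × 0.9134 = 0.26945
  25–29: 5 × 0.113 × 0.8956 = 0.50601
  30–34: 5 × 0.080 × 0.8920 = 0.35680
  35–39: 5 × 0.022 × 0.8777 = 0.09655
  40–44: 5 × 0.002 × 0.8762 = 0.00876
  45–49: 5 × 0.000 × 0.8677 = 0.00000
Sum = 1.28421
NRR = 0.485 × 1.28421 = 0.62284
With NRR below 1 the population is below replacement fertility.

0.623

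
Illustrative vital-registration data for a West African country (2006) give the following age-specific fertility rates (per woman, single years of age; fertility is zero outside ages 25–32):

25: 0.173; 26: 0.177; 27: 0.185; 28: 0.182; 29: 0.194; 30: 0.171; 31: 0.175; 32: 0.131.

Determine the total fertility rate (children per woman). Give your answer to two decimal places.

1.39

Sum of ASFRs = 0.173 + 0.177 + 0.185 + 0.182 + 0.194 + 0.171 + 0.175 + 0.131 = 1.388
TFR = 1.388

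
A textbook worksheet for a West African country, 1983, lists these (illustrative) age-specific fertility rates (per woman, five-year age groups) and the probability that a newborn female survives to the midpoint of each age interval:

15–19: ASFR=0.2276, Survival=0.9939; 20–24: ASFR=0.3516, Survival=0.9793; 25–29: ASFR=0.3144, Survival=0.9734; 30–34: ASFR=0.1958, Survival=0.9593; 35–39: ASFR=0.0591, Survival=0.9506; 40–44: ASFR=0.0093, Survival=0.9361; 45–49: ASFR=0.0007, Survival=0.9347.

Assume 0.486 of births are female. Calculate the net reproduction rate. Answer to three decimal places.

2.746

Proportion female at birth = 0.486.
Each age group contributes 5 × ASFR × survival:
  15–19: 5 × 0.2276 × 0.9939 = 1.13106
  20–24: 5 × 0.3516 × 0.9793 = 1.72161
  25–29: 5 × 0.3144 × 0.9734 = 1.53018
  30–34: 5 × 0.1958 × 0.9593 = 0.93915
  35–39: 5 × 0.0591 × 0.9506 = 0.28090
  40–44: 5 × 0.0093 × 0.9361 = 0.04353
  45–49: 5 × 0.0007 × 0.9347 = 0.00327
Sum = 5.64970
NRR = 0.486 × 5.64970 = 2.74575
With NRR above 1 the population is above replacement fertility.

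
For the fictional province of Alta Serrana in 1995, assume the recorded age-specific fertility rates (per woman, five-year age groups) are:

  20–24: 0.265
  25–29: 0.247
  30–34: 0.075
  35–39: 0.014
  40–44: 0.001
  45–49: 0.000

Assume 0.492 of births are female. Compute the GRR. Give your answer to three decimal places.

1.481

Proportion female at birth = 0.492.
Sum of ASFRs = 0.265 + 0.247 + 0.075 + 0.014 + 0.001 + 0.000 = 0.602
TFR = 5 × 0.602 = 3.01
GRR = 0.492 × 3.01 = 1.48092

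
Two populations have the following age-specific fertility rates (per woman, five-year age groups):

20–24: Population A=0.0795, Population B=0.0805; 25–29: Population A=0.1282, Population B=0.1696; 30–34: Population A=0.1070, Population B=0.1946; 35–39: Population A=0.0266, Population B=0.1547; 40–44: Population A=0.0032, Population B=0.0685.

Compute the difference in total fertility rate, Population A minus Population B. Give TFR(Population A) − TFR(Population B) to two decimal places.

Population A:
  Sum of ASFRs = 0.0795 + 0.1282 + 0.1070 + 0.0266 + 0.0032 = 0.3445
  TFR = 5 × 0.3445 = 1.7225
Population B:
  Sum of ASFRs = 0.0805 + 0.1696 + 0.1946 + 0.1547 + 0.0685 = 0.6679
  TFR = 5 × 0.6679 = 3.3395
Difference = 1.7225 − 3.3395 = -1.617

-1.62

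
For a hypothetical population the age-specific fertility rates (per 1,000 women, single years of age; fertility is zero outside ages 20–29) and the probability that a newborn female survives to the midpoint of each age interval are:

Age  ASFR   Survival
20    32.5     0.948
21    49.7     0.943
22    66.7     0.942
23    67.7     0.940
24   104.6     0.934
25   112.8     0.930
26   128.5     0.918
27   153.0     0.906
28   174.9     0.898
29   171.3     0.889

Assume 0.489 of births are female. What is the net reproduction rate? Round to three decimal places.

Proportion female at birth = 0.489.
Survival-weighted fertility by age (1·fₓ·Sₓ):
  20: 1 × 32.5/1000 × 0.948 = 0.03081
  21: 1 × 49.7/1000 × 0.943 = 0.04687
  22: 1 × 66.7/1000 × 0.942 = 0.06283
  23: 1 × 67.7/1000 × 0.940 = 0.06364
  24: 1 × 104.6/1000 × 0.934 = 0.09770
  25: 1 × 112.8/1000 × 0.930 = 0.10490
  26: 1 × 128.5/1000 × 0.918 = 0.11796
  27: 1 × 153.0/1000 × 0.906 = 0.13862
  28: 1 × 174.9/1000 × 0.898 = 0.15706
  29: 1 × 171.3/1000 × 0.889 = 0.15229
Sum = 0.97268
NRR = 0.489 × 0.97268 = 0.47564
An NRR under 1 implies long-run decline under these rates.

0.476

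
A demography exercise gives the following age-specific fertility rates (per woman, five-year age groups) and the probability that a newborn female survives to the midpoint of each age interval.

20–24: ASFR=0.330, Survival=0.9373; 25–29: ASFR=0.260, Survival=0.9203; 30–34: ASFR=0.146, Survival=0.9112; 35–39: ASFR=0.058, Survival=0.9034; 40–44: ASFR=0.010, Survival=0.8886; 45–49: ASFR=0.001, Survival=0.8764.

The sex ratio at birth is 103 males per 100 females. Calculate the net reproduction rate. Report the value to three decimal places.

1.832

Proportion female at birth = 100 / (100 + 103) = 0.49261.
Weighting each age-specific rate by interval width and survival:
  20–24: 5 × 0.330 × 0.9373 = 1.54655
  25–29: 5 × 0.260 × 0.9203 = 1.19639
  30–34: 5 × 0.146 × 0.9112 = 0.66518
  35–39: 5 × 0.058 × 0.9034 = 0.26199
  40–44: 5 × 0.010 × 0.8886 = 0.04443
  45–49: 5 × 0.001 × 0.8764 = 0.00438
Sum = 3.71892
NRR = 0.49261 × 3.71892 = 1.83198
With NRR above 1 the population is above replacement fertility.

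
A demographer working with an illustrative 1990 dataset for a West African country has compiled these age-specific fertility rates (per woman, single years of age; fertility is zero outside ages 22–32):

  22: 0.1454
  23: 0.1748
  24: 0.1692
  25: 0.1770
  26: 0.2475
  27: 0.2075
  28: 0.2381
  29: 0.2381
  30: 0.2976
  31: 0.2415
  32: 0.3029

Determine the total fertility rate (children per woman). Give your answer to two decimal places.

2.44

Sum of ASFRs = 0.1454 + 0.1748 + 0.1692 + 0.1770 + 0.2475 + 0.2075 + 0.2381 + 0.2381 + 0.2976 + 0.2415 + 0.3029 = 2.4396
TFR = 2.4396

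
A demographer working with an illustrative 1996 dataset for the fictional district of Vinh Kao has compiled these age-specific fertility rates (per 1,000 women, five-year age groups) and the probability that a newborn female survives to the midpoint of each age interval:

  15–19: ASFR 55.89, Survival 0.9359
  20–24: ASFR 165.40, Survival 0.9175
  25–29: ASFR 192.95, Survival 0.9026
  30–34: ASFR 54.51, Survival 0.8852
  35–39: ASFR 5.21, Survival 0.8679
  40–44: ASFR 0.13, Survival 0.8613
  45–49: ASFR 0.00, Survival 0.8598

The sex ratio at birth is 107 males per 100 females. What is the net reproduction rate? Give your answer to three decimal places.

Proportion female at birth = 100 / (100 + 107) = 0.48309.
Each age group contributes 5 × ASFR × survival:
  15–19: 5 × 55.89/1000 × 0.9359 = 0.26154
  20–24: 5 × 165.40/1000 × 0.9175 = 0.75877
  25–29: 5 × 192.95/1000 × 0.9026 = 0.87078
  30–34: 5 × 54.51/1000 × 0.8852 = 0.24126
  35–39: 5 × 5.21/1000 × 0.8679 = 0.02261
  40–44: 5 × 0.13/1000 × 0.8613 = 0.00056
  45–49: 5 × 0.00/1000 × 0.8598 = 0.00000
Sum = 2.15552
NRR = 0.48309 × 2.15552 = 1.04131
With NRR above 1 the population is above replacement fertility.

1.041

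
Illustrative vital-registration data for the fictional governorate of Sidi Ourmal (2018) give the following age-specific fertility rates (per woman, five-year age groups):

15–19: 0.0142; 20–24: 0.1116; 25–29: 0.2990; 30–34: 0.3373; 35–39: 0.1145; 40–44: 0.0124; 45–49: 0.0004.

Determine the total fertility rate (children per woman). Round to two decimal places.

4.45

Sum of ASFRs = 0.0142 + 0.1116 + 0.2990 + 0.3373 + 0.1145 + 0.0124 + 0.0004 = 0.8894
TFR = 5 × 0.8894 = 4.447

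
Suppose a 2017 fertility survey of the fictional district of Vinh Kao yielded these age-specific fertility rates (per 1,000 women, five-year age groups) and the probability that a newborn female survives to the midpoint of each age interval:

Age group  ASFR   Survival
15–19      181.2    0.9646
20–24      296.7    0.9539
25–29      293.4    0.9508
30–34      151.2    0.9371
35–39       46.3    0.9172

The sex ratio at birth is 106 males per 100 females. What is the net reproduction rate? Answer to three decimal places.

2.235

Proportion female at birth = 100 / (100 + 106) = 0.48544.
Survival-weighted fertility by age (5·fₓ·Sₓ):
  15–19: 5 × 181.2/1000 × 0.9646 = 0.87393
  20–24: 5 × 296.7/1000 × 0.9539 = 1.41511
  25–29: 5 × 293.4/1000 × 0.9508 = 1.39482
  30–34: 5 × 151.2/1000 × 0.9371 = 0.70845
  35–39: 5 × 46.3/1000 × 0.9172 = 0.21233
Sum = 4.60464
NRR = 0.48544 × 4.60464 = 2.23528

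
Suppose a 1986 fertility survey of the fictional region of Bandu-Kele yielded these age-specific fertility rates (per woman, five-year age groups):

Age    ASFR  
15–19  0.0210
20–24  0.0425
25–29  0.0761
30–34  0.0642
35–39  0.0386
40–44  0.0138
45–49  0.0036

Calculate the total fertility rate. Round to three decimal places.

1.299

Sum of ASFRs = 0.0210 + 0.0425 + 0.0761 + 0.0642 + 0.0386 + 0.0138 + 0.0036 = 0.2598
TFR = 5 × 0.2598 = 1.299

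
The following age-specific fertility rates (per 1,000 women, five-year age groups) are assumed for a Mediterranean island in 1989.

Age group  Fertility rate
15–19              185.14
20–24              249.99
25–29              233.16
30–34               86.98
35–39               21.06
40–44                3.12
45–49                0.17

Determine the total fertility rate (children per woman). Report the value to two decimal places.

3.90

Sum of ASFRs = 185.14 + 249.99 + 233.16 + 86.98 + 21.06 + 3.12 + 0.17 = 779.62
TFR = 5 × 779.62 / 1000 = 3.8981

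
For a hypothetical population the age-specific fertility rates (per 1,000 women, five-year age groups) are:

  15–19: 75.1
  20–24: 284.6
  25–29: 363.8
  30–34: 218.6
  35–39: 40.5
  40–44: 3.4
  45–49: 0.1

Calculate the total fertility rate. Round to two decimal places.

4.93

Sum of ASFRs = 75.1 + 284.6 + 363.8 + 218.6 + 40.5 + 3.4 + 0.1 = 986.1
TFR = 5 × 986.1 / 1000 = 4.9305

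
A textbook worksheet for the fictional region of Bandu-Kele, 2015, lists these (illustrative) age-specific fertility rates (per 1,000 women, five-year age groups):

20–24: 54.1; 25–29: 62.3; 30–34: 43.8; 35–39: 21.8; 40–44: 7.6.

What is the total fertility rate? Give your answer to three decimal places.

0.948

Sum of ASFRs = 54.1 + 62.3 + 43.8 + 21.8 + 7.6 = 189.6
TFR = 5 × 189.6 / 1000 = 0.948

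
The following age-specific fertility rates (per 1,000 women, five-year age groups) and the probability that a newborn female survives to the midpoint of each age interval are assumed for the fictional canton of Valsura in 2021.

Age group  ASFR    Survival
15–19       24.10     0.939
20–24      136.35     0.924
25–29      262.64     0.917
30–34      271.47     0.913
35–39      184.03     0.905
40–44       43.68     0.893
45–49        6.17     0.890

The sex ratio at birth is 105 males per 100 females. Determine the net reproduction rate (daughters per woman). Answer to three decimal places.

Proportion female at birth = 100 / (100 + 105) = 0.48780.
Per-age-group product (5 × ASFR × survival probability):
  15–19: 5 × 24.10/1000 × 0.939 = 0.11315
  20–24: 5 × 136.35/1000 × 0.924 = 0.62994
  25–29: 5 × 262.64/1000 × 0.917 = 1.20420
  30–34: 5 × 271.47/1000 × 0.913 = 1.23926
  35–39: 5 × 184.03/1000 × 0.905 = 0.83274
  40–44: 5 × 43.68/1000 × 0.893 = 0.19503
  45–49: 5 × 6.17/1000 × 0.890 = 0.02746
Sum = 4.24178
NRR = 0.48780 × 4.24178 = 2.06914
NRR > 1, so each generation more than replaces itself.

2.069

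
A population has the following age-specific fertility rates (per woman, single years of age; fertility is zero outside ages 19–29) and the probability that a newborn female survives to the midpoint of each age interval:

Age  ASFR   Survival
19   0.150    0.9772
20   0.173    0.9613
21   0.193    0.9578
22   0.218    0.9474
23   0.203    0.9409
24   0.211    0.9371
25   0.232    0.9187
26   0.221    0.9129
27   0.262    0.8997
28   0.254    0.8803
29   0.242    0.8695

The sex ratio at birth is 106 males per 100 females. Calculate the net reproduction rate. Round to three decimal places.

Proportion female at birth = 100 / (100 + 106) = 0.48544.
Per-age-group product (1 × ASFR × survival probability):
  19: 1 × 0.150 × 0.9772 = 0.14658
  20: 1 × 0.173 × 0.9613 = 0.16630
  21: 1 × 0.193 × 0.9578 = 0.18486
  22: 1 × 0.218 × 0.9474 = 0.20653
  23: 1 × 0.203 × 0.9409 = 0.19100
  24: 1 × 0.211 × 0.9371 = 0.19773
  25: 1 × 0.232 × 0.9187 = 0.21314
  26: 1 × 0.221 × 0.9129 = 0.20175
  27: 1 × 0.262 × 0.8997 = 0.23572
  28: 1 × 0.254 × 0.8803 = 0.22360
  29: 1 × 0.242 × 0.8695 = 0.21042
Sum = 2.17763
NRR = 0.48544 × 2.17763 = 1.05711

1.057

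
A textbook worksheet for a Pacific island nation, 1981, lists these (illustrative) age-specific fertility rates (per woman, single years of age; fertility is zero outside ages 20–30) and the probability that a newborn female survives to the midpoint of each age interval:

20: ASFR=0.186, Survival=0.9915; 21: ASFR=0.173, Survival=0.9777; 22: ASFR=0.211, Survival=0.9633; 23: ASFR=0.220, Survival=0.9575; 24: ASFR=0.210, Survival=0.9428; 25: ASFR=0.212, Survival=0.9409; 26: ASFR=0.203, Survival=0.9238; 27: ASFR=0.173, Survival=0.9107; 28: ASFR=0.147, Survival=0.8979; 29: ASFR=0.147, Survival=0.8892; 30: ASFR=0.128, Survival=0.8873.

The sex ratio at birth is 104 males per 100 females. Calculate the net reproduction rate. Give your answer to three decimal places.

Proportion female at birth = 100 / (100 + 104) = 0.49020.
Each age group contributes 1 × ASFR × survival:
  20: 1 × 0.186 × 0.9915 = 0.18442
  21: 1 × 0.173 × 0.9777 = 0.16914
  22: 1 × 0.211 × 0.9633 = 0.20326
  23: 1 × 0.220 × 0.9575 = 0.21065
  24: 1 × 0.210 × 0.9428 = 0.19799
  25: 1 × 0.212 × 0.9409 = 0.19947
  26: 1 × 0.203 × 0.9238 = 0.18753
  27: 1 × 0.173 × 0.9107 = 0.15755
  28: 1 × 0.147 × 0.8979 = 0.13199
  29: 1 × 0.147 × 0.8892 = 0.13071
  30: 1 × 0.128 × 0.8873 = 0.11357
Sum = 1.88628
NRR = 0.49020 × 1.88628 = 0.92465
With NRR below 1 the population is below replacement fertility.

0.925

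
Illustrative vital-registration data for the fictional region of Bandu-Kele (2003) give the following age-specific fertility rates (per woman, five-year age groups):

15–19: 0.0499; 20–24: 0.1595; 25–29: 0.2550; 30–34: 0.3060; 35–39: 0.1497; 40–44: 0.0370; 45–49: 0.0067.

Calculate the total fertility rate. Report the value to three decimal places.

Sum of ASFRs = 0.0499 + 0.1595 + 0.2550 + 0.3060 + 0.1497 + 0.0370 + 0.0067 = 0.9638
TFR = 5 × 0.9638 = 4.819

4.819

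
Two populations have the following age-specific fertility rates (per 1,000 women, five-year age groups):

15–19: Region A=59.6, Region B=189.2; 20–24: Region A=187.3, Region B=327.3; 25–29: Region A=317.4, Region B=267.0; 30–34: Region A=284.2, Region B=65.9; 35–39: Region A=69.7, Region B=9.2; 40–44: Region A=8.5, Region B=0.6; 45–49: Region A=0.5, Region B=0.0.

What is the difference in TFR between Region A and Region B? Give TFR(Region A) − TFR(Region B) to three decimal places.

0.340

Region A:
  Sum of ASFRs = 59.6 + 187.3 + 317.4 + 284.2 + 69.7 + 8.5 + 0.5 = 927.2
  TFR = 5 × 927.2 / 1000 = 4.636
Region B:
  Sum of ASFRs = 189.2 + 327.3 + 267.0 + 65.9 + 9.2 + 0.6 + 0.0 = 859.2
  TFR = 5 × 859.2 / 1000 = 4.296
Difference = 4.636 − 4.296 = 0.34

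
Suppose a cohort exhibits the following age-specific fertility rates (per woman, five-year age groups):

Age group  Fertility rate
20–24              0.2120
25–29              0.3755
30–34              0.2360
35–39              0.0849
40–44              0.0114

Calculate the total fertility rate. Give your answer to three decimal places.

4.599

Sum of ASFRs = 0.2120 + 0.3755 + 0.2360 + 0.0849 + 0.0114 = 0.9198
TFR = 5 × 0.9198 = 4.599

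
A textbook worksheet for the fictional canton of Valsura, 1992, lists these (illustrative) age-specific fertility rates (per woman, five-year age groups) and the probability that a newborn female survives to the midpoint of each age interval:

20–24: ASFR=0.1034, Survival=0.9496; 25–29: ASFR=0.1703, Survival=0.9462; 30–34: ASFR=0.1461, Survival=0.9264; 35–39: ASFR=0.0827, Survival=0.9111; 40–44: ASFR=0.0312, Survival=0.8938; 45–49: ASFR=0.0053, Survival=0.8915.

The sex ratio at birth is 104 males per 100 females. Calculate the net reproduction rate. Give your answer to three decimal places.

1.232

Proportion female at birth = 100 / (100 + 104) = 0.49020.
Per-age-group product (5 × ASFR × survival probability):
  20–24: 5 × 0.1034 × 0.9496 = 0.49094
  25–29: 5 × 0.1703 × 0.9462 = 0.80569
  30–34: 5 × 0.1461 × 0.9264 = 0.67674
  35–39: 5 × 0.0827 × 0.9111 = 0.37674
  40–44: 5 × 0.0312 × 0.8938 = 0.13943
  45–49: 5 × 0.0053 × 0.8915 = 0.02362
Sum = 2.51316
NRR = 0.49020 × 2.51316 = 1.23195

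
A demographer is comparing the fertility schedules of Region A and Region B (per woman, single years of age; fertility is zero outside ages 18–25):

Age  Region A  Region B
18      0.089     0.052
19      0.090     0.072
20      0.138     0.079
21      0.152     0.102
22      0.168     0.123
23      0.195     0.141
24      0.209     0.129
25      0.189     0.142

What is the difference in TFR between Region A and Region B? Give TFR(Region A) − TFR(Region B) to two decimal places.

Region A:
  Sum of ASFRs = 0.089 + 0.090 + 0.138 + 0.152 + 0.168 + 0.195 + 0.209 + 0.189 = 1.230
  TFR = 1.23
Region B:
  Sum of ASFRs = 0.052 + 0.072 + 0.079 + 0.102 + 0.123 + 0.141 + 0.129 + 0.142 = 0.840
  TFR = 0.84
Difference = 1.23 − 0.84 = 0.39

0.39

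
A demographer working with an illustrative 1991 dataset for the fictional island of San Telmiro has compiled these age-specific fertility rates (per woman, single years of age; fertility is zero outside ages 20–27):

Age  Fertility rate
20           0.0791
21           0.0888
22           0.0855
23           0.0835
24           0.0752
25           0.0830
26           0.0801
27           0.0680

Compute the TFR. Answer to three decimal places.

Sum of ASFRs = 0.0791 + 0.0888 + 0.0855 + 0.0835 + 0.0752 + 0.0830 + 0.0801 + 0.0680 = 0.6432
TFR = 0.6432

0.643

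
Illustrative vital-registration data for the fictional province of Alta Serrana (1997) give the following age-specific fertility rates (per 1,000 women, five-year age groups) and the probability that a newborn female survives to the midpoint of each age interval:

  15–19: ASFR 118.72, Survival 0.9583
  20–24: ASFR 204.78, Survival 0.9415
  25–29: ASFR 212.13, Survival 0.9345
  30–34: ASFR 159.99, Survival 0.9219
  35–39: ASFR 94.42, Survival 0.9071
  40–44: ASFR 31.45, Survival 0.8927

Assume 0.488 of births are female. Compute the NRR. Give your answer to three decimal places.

1.869

Proportion female at birth = 0.488.
Per-age-group product (5 × ASFR × survival probability):
  15–19: 5 × 118.72/1000 × 0.9583 = 0.56885
  20–24: 5 × 204.78/1000 × 0.9415 = 0.96400
  25–29: 5 × 212.13/1000 × 0.9345 = 0.99118
  30–34: 5 × 159.99/1000 × 0.9219 = 0.73747
  35–39: 5 × 94.42/1000 × 0.9071 = 0.42824
  40–44: 5 × 31.45/1000 × 0.8927 = 0.14038
Sum = 3.83012
NRR = 0.488 × 3.83012 = 1.86910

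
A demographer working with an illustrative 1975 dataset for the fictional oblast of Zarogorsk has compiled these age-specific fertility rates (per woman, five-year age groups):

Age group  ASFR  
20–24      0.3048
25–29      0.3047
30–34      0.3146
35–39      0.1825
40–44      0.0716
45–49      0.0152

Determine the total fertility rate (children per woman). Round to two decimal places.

5.97

Sum of ASFRs = 0.3048 + 0.3047 + 0.3146 + 0.1825 + 0.0716 + 0.0152 = 1.1934
TFR = 5 × 1.1934 = 5.967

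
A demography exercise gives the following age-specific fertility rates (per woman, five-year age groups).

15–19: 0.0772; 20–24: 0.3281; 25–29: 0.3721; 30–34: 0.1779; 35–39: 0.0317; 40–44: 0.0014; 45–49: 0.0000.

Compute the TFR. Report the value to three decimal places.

Sum of ASFRs = 0.0772 + 0.3281 + 0.3721 + 0.1779 + 0.0317 + 0.0014 + 0.0000 = 0.9884
TFR = 5 × 0.9884 = 4.942

4.942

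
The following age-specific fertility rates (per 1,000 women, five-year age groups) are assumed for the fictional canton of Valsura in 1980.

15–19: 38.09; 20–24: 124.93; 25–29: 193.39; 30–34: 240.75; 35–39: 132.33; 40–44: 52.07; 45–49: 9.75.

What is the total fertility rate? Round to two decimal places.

3.96

Sum of ASFRs = 38.09 + 124.93 + 193.39 + 240.75 + 132.33 + 52.07 + 9.75 = 791.31
TFR = 5 × 791.31 / 1000 = 3.95655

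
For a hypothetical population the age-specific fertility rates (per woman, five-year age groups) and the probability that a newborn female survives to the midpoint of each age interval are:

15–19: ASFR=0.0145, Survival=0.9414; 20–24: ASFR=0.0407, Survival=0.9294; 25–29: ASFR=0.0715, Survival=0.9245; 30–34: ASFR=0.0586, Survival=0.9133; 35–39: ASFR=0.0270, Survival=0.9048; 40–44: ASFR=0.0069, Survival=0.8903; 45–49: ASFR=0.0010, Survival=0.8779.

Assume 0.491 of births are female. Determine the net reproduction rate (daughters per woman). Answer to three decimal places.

0.497

Proportion female at birth = 0.491.
Each age group contributes 5 × ASFR × survival:
  15–19: 5 × 0.0145 × 0.9414 = 0.06825
  20–24: 5 × 0.0407 × 0.9294 = 0.18913
  25–29: 5 × 0.0715 × 0.9245 = 0.33051
  30–34: 5 × 0.0586 × 0.9133 = 0.26760
  35–39: 5 × 0.0270 × 0.9048 = 0.12215
  40–44: 5 × 0.0069 × 0.8903 = 0.03072
  45–49: 5 × 0.0010 × 0.8779 = 0.00439
Sum = 1.01275
NRR = 0.491 × 1.01275 = 0.49726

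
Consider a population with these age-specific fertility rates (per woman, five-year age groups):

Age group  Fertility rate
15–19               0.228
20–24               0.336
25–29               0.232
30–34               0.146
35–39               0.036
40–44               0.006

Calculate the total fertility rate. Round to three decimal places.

4.920

Sum of ASFRs = 0.228 + 0.336 + 0.232 + 0.146 + 0.036 + 0.006 = 0.984
TFR = 5 × 0.984 = 4.92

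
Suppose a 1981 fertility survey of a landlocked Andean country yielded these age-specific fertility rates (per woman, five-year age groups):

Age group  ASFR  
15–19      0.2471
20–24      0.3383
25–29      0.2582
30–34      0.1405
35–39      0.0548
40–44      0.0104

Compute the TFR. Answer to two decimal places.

5.25

Sum of ASFRs = 0.2471 + 0.3383 + 0.2582 + 0.1405 + 0.0548 + 0.0104 = 1.0493
TFR = 5 × 1.0493 = 5.2465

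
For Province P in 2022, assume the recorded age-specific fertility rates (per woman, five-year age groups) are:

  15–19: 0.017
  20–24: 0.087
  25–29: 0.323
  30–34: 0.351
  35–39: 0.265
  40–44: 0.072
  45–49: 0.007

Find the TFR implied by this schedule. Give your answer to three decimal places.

Sum of ASFRs = 0.017 + 0.087 + 0.323 + 0.351 + 0.265 + 0.072 + 0.007 = 1.122
TFR = 5 × 1.122 = 5.61

5.610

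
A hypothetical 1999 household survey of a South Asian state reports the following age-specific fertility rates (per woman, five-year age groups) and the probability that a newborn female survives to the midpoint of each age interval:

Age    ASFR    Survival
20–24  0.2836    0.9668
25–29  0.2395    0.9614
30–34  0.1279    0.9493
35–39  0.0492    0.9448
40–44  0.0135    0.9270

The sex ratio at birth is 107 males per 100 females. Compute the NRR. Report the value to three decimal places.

1.654

Proportion female at birth = 100 / (100 + 107) = 0.48309.
Each age group contributes 5 × ASFR × survival:
  20–24: 5 × 0.2836 × 0.9668 = 1.37092
  25–29: 5 × 0.2395 × 0.9614 = 1.15128
  30–34: 5 × 0.1279 × 0.9493 = 0.60708
  35–39: 5 × 0.0492 × 0.9448 = 0.23242
  40–44: 5 × 0.0135 × 0.9270 = 0.06257
Sum = 3.42427
NRR = 0.48309 × 3.42427 = 1.65423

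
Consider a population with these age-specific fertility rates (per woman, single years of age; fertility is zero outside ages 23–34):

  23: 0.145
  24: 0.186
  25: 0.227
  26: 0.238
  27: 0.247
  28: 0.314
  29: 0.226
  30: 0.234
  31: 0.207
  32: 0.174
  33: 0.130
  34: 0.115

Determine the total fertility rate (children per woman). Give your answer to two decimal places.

2.44

Sum of ASFRs = 0.145 + 0.186 + 0.227 + 0.238 + 0.247 + 0.314 + 0.226 + 0.234 + 0.207 + 0.174 + 0.130 + 0.115 = 2.443
TFR = 2.443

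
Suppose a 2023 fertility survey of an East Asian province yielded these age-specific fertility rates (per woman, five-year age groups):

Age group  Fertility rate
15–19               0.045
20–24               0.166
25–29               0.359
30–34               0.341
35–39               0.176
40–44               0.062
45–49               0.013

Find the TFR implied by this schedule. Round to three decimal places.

5.810

Sum of ASFRs = 0.045 + 0.166 + 0.359 + 0.341 + 0.176 + 0.062 + 0.013 = 1.162
TFR = 5 × 1.162 = 5.81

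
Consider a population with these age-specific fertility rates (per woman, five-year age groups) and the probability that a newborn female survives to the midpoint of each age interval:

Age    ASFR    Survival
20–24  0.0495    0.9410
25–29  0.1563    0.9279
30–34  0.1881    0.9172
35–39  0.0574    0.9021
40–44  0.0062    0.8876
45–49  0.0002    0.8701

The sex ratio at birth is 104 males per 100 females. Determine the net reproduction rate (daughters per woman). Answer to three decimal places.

Proportion female at birth = 100 / (100 + 104) = 0.49020.
Weighting each age-specific rate by interval width and survival:
  20–24: 5 × 0.0495 × 0.9410 = 0.23290
  25–29: 5 × 0.1563 × 0.9279 = 0.72515
  30–34: 5 × 0.1881 × 0.9172 = 0.86263
  35–39: 5 × 0.0574 × 0.9021 = 0.25890
  40–44: 5 × 0.0062 × 0.8876 = 0.02752
  45–49: 5 × 0.0002 × 0.8701 = 0.00087
Sum = 2.10797
NRR = 0.49020 × 2.10797 = 1.03333
With NRR above 1 the population is above replacement fertility.

1.033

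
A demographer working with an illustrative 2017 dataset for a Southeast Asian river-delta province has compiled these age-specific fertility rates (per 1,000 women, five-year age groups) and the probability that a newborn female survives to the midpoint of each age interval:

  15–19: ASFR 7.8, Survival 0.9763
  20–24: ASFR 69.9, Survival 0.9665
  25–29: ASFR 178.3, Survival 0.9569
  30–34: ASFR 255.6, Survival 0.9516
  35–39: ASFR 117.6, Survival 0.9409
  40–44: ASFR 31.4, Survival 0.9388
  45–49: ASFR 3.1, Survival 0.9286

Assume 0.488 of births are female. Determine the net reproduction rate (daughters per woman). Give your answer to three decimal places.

1.542

Proportion female at birth = 0.488.
Per-age-group product (5 × ASFR × survival probability):
  15–19: 5 × 7.8/1000 × 0.9763 = 0.03808
  20–24: 5 × 69.9/1000 × 0.9665 = 0.33779
  25–29: 5 × 178.3/1000 × 0.9569 = 0.85308
  30–34: 5 × 255.6/1000 × 0.9516 = 1.21614
  35–39: 5 × 117.6/1000 × 0.9409 = 0.55325
  40–44: 5 × 31.4/1000 × 0.9388 = 0.14739
  45–49: 5 × 3.1/1000 × 0.9286 = 0.01439
Sum = 3.16012
NRR = 0.488 × 3.16012 = 1.54214
With NRR above 1 the population is above replacement fertility.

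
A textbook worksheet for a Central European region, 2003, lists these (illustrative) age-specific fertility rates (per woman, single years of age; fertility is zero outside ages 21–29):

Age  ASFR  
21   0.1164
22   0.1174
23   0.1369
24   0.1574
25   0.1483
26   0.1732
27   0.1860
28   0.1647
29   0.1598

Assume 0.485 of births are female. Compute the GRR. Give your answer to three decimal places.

Proportion female at birth = 0.485.
Sum of ASFRs = 0.1164 + 0.1174 + 0.1369 + 0.1574 + 0.1483 + 0.1732 + 0.1860 + 0.1647 + 0.1598 = 1.3601
TFR = 1.3601
GRR = 0.485 × 1.3601 = 0.65965

0.660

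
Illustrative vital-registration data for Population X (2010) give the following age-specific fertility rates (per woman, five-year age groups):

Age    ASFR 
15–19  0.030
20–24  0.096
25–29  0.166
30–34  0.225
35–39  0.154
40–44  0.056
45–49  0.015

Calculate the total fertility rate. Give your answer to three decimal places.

3.710

Sum of ASFRs = 0.030 + 0.096 + 0.166 + 0.225 + 0.154 + 0.056 + 0.015 = 0.742
TFR = 5 × 0.742 = 3.71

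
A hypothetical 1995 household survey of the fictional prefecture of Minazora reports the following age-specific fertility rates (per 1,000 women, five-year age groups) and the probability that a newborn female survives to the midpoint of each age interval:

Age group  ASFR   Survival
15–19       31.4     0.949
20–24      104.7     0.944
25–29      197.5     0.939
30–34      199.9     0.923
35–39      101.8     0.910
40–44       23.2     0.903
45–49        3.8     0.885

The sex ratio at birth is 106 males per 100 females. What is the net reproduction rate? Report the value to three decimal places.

Proportion female at birth = 100 / (100 + 106) = 0.48544.
Each age group contributes 5 × ASFR × survival:
  15–19: 5 × 31.4/1000 × 0.949 = 0.14899
  20–24: 5 × 104.7/1000 × 0.944 = 0.49418
  25–29: 5 × 197.5/1000 × 0.939 = 0.92726
  30–34: 5 × 199.9/1000 × 0.923 = 0.92254
  35–39: 5 × 101.8/1000 × 0.910 = 0.46319
  40–44: 5 × 23.2/1000 × 0.903 = 0.10475
  45–49: 5 × 3.8/1000 × 0.885 = 0.01682
Sum = 3.07773
NRR = 0.48544 × 3.07773 = 1.49405
NRR > 1, so each generation more than replaces itself.

1.494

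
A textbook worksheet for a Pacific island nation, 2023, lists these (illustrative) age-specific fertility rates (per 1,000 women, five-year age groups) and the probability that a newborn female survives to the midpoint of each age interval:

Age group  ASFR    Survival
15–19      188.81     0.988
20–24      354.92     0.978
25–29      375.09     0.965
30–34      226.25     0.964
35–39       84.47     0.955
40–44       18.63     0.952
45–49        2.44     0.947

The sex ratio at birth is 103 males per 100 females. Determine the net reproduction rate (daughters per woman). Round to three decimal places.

2.991

Proportion female at birth = 100 / (100 + 103) = 0.49261.
Per-age-group product (5 × ASFR × survival probability):
  15–19: 5 × 188.81/1000 × 0.988 = 0.93272
  20–24: 5 × 354.92/1000 × 0.978 = 1.73556
  25–29: 5 × 375.09/1000 × 0.965 = 1.80981
  30–34: 5 × 226.25/1000 × 0.964 = 1.09053
  35–39: 5 × 84.47/1000 × 0.955 = 0.40334
  40–44: 5 × 18.63/1000 × 0.952 = 0.08868
  45–49: 5 × 2.44/1000 × 0.947 = 0.01155
Sum = 6.07219
NRR = 0.49261 × 6.07219 = 2.99122
NRR > 1, so each generation more than replaces itself.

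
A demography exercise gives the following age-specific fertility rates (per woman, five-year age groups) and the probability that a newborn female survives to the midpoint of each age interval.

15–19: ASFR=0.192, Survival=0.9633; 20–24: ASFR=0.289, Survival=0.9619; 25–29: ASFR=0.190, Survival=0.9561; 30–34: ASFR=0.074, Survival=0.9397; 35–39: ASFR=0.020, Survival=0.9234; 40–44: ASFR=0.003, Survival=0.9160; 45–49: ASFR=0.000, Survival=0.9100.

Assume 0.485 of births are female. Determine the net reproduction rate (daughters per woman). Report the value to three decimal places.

Proportion female at birth = 0.485.
Each age group contributes 5 × ASFR × survival:
  15–19: 5 × 0.192 × 0.9633 = 0.92477
  20–24: 5 × 0.289 × 0.9619 = 1.38995
  25–29: 5 × 0.190 × 0.9561 = 0.90830
  30–34: 5 × 0.074 × 0.9397 = 0.34769
  35–39: 5 × 0.020 × 0.9234 = 0.09234
  40–44: 5 × 0.003 × 0.9160 = 0.01374
  45–49: 5 × 0.000 × 0.9100 = 0.00000
Sum = 3.67679
NRR = 0.485 × 3.67679 = 1.78324

1.783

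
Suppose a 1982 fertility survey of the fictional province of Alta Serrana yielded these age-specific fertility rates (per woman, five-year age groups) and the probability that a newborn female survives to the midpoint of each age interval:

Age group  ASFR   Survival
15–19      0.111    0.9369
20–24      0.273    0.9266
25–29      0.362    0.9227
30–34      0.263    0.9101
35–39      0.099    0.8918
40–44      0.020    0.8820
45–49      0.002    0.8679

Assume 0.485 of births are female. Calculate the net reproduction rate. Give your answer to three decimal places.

Proportion female at birth = 0.485.
Per-age-group product (5 × ASFR × survival probability):
  15–19: 5 × 0.111 × 0.9369 = 0.51998
  20–24: 5 × 0.273 × 0.9266 = 1.26481
  25–29: 5 × 0.362 × 0.9227 = 1.67009
  30–34: 5 × 0.263 × 0.9101 = 1.19678
  35–39: 5 × 0.099 × 0.8918 = 0.44144
  40–44: 5 × 0.020 × 0.8820 = 0.08820
  45–49: 5 × 0.002 × 0.8679 = 0.00868
Sum = 5.18998
NRR = 0.485 × 5.18998 = 2.51714

2.517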